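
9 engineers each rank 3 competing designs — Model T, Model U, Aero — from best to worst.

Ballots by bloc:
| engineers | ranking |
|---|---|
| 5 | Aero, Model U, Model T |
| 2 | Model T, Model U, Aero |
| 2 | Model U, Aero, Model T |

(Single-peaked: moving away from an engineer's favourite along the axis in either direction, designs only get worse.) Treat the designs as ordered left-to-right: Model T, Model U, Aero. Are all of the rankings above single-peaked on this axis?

yes

Axis positions: Model T=1, Model U=2, Aero=3.
Bloc 1 (peak Aero at position 3): ranking walks positions 3-2-1, expanding outward from the peak — single-peaked.
Bloc 2 (peak Model T at position 1): ranking walks positions 1-2-3, expanding outward from the peak — single-peaked.
Bloc 3 (peak Model U at position 2): ranking walks positions 2-3-1, expanding outward from the peak — single-peaked.
Every ranking is single-peaked on this axis.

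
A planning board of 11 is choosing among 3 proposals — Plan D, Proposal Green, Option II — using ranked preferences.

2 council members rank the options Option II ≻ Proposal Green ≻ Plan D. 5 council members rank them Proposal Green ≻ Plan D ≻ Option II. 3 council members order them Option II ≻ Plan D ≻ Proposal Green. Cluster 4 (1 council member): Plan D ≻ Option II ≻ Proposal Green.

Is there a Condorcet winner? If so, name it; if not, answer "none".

Head-to-head results (11 council members):
Plan D vs Proposal Green: 3+1 = 4 for Plan D, 7 for Proposal Green — Proposal Green by 7–4.
Plan D vs Option II: Plan D is ranked higher on 5+1 = 6 ballots, Option II on 5. Plan D wins 6–5.
Proposal Green vs Option II: Proposal Green is ranked higher on 5 ballots, Option II on 6. Option II wins 6–5.
Each option drops at least one matchup (Plan D loses to Proposal Green; Proposal Green loses to Option II; Option II loses to Plan D); the cycle Plan D > Option II > Proposal Green > Plan D rules out a Condorcet winner.

none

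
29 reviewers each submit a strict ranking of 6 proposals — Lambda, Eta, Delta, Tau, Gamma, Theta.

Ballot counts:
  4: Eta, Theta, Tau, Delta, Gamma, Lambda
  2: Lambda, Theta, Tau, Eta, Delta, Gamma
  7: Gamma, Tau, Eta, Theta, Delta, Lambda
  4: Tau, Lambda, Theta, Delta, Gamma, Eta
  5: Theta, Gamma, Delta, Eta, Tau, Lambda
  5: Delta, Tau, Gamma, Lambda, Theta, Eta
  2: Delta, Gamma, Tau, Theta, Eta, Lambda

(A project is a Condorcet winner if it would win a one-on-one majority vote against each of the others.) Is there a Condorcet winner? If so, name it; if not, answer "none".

Tau

Check each pair by majority over 29 ballots:
Lambda vs Eta: 11 to 18, Eta.
Lambda vs Delta: Lambda preferred on 2+4 = 6 ballots; Delta wins 23–6.
Lambda vs Tau: 2 for Lambda, 27 for Tau — Tau by 27–2.
Lambda vs Gamma: Lambda is ranked higher on 2+4 = 6 ballots, Gamma on 23. Gamma wins 23–6.
Lambda vs Theta: 2+4+5 = 11 for Lambda, 18 for Theta — Theta by 18–11.
Eta vs Delta: 13 to 16, Delta.
Eta vs Tau: 4+5 = 9 for Eta, 20 for Tau — Tau by 20–9.
Eta vs Gamma: Eta preferred on 4+2 = 6 ballots; Gamma wins 23–6.
Eta vs Theta: 11 to 18, Theta.
Delta vs Tau: 12 to 17, Tau.
Delta vs Gamma: 4+2+4+5+2 = 17 for Delta, 12 for Gamma — Delta by 17–12.
Delta vs Theta: 7 to 22, Theta.
Tau vs Gamma: 4+2+4+5 = 15 for Tau, 14 for Gamma — Tau by 15–14.
Tau vs Theta: Tau preferred on 7+4+5+2 = 18 ballots; Tau wins 18–11.
Gamma vs Theta: 14 to 15, Theta.
Tau defeats every rival head-to-head and is the Condorcet winner.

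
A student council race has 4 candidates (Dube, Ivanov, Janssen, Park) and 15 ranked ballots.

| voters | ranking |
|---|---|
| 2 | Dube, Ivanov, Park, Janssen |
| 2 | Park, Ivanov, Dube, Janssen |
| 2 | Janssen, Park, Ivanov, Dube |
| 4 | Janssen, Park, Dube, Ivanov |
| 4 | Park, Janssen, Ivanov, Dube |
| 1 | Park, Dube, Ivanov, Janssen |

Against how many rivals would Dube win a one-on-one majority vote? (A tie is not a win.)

0

Dube against each rival (15 voters):
Dube vs Ivanov: Ivanov wins 8–7.
Dube–Janssen: Janssen 10–5.
Dube vs Park: 2 for Dube, 13 for Park — Park by 13–2.
Dube beats no one; loses to Ivanov, Janssen, Park — 0 pairwise wins.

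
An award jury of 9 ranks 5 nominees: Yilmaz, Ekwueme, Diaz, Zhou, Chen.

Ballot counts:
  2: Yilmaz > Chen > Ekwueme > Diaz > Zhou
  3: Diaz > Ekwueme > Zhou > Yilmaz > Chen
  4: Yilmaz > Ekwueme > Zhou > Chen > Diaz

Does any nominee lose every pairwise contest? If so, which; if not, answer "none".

Pairwise majorities:
Yilmaz vs Ekwueme: 6 to 3, Yilmaz.
Yilmaz vs Diaz: Yilmaz, 6–3.
Yilmaz vs Zhou: 6 to 3, Yilmaz.
Yilmaz vs Chen: 9 to 0, Yilmaz.
Ekwueme vs Diaz: Ekwueme wins 6–3.
Ekwueme–Zhou: Ekwueme 9–0.
Ekwueme vs Chen: 3+4 = 7 for Ekwueme, 2 for Chen — Ekwueme by 7–2.
Diaz vs Zhou: 5 to 4, Diaz.
Diaz–Chen: Chen 6–3.
Zhou vs Chen: Zhou wins 7–2.
No nominee is winless: Yilmaz beats Ekwueme; Ekwueme beats Diaz; Diaz beats Zhou; Zhou beats Chen; Chen beats Diaz. There is no Condorcet loser.

none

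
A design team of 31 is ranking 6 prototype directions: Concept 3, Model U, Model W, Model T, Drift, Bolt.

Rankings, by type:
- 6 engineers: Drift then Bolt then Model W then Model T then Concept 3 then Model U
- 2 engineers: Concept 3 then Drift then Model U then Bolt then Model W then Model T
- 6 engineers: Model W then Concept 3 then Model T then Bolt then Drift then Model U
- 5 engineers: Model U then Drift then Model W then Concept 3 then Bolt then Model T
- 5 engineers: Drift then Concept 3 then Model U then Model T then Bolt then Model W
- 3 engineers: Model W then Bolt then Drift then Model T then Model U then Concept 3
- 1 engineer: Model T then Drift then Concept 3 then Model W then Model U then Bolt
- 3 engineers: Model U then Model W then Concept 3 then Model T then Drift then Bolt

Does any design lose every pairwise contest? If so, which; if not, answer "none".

none

Head-to-head results (31 engineers):
Concept 3 vs Model U: Concept 3, 20–11.
Concept 3 vs Model W: Model W, 23–8.
Concept 3–Model T: Concept 3 21–10.
Concept 3 vs Drift: 2+6+3 = 11 for Concept 3, 20 for Drift — Drift by 20–11.
Concept 3 vs Bolt: Concept 3 is ranked higher on 2+6+5+5+1+3 = 22 ballots, Bolt on 9. Concept 3 wins 22–9.
Model U vs Model W: Model W, 16–15.
Model U vs Model T: 2+5+5+3 = 15 for Model U, 16 for Model T — Model T by 16–15.
Model U vs Drift: Drift wins 23–8.
Model U vs Bolt: 16 to 15, Model U.
Model W vs Model T: 6+2+6+5+3+3 = 25 for Model W, 6 for Model T — Model W by 25–6.
Model W vs Drift: 12 to 19, Drift.
Model W–Bolt: Model W 18–13.
Model T vs Drift: Model T preferred on 6+1+3 = 10 ballots; Drift wins 21–10.
Model T vs Bolt: Model T preferred on 6+5+1+3 = 15 ballots; Bolt wins 16–15.
Drift vs Bolt: 22 to 9, Drift.
Each design has at least one pairwise win (Concept 3 beats Model U; Model U beats Bolt; Model W beats Concept 3; Model T beats Model U; Drift beats Concept 3; Bolt beats Model T) — no Condorcet loser.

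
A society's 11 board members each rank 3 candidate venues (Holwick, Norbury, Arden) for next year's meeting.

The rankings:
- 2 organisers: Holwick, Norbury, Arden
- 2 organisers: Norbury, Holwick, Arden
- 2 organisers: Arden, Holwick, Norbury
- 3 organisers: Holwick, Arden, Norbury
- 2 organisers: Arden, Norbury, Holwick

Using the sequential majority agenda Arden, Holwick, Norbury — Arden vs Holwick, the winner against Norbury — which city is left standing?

Round 1: Arden vs Holwick — 4–7, Holwick advances.
Round 2: Holwick vs Norbury — 7–4, Holwick advances.
The agenda winner is Holwick.

Holwick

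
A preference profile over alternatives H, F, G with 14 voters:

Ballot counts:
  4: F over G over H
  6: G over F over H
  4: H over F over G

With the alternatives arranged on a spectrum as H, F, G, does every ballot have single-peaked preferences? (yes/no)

Axis positions: H=1, F=2, G=3.
Cluster 1 (peak F at position 2): ranking walks positions 2-3-1, expanding outward from the peak — single-peaked.
Cluster 2 (peak G at position 3): ranking walks positions 3-2-1, expanding outward from the peak — single-peaked.
Cluster 3 (peak H at position 1): ranking walks positions 1-2-3, expanding outward from the peak — single-peaked.
Every ranking is single-peaked on this axis.

yes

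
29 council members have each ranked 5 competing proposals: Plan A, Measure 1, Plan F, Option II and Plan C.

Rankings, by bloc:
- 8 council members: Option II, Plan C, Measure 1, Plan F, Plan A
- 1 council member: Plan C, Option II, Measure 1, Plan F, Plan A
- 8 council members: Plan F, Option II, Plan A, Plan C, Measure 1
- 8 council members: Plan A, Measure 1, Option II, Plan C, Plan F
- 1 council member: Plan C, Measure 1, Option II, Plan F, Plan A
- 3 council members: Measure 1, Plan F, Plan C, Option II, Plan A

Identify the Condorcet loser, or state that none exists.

Pairwise majorities:
Plan A vs Measure 1: 8+8 = 16 for Plan A, 13 for Measure 1 — Plan A by 16–13.
Plan A vs Plan F: 8 to 21, Plan F.
Plan A–Option II: Option II 21–8.
Plan A vs Plan C: Plan A, 16–13.
Measure 1 vs Plan F: 8+1+8+1+3 = 21 for Measure 1, 8 for Plan F — Measure 1 by 21–8.
Measure 1 vs Option II: Measure 1 preferred on 8+1+3 = 12 ballots; Option II wins 17–12.
Measure 1 vs Plan C: Measure 1 is ranked higher on 8+3 = 11 ballots, Plan C on 18. Plan C wins 18–11.
Plan F vs Option II: Option II, 18–11.
Plan F vs Plan C: Plan C wins 18–11.
Option II vs Plan C: Option II wins 24–5.
Each option has at least one pairwise win (Plan A beats Measure 1; Measure 1 beats Plan F; Plan F beats Plan A; Option II beats Plan A; Plan C beats Measure 1) — no Condorcet loser.

none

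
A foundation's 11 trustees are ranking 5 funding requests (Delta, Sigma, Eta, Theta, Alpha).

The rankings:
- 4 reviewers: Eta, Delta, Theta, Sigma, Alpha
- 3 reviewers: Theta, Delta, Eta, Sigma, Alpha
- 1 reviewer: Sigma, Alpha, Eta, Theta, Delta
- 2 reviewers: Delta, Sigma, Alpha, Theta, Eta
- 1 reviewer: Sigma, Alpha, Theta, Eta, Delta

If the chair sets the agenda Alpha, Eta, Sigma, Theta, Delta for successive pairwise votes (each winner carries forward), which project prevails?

Delta

Round 1: Alpha vs Eta — 4–7, Eta advances.
Round 2: Eta vs Sigma — 7–4, Eta advances.
Round 3: Eta vs Theta — 5–6, Theta advances.
Round 4: Theta vs Delta — 5–6, Delta advances.
The agenda winner is Delta.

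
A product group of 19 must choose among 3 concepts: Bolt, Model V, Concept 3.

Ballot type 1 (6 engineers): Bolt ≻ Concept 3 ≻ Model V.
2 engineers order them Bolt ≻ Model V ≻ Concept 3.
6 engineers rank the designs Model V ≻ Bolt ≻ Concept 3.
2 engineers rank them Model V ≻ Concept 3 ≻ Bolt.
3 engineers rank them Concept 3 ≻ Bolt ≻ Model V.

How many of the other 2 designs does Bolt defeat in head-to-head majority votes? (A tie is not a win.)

2

Bolt against each rival (19 engineers):
Bolt vs Model V: Bolt is ranked higher on 6+2+3 = 11 ballots, Model V on 8. Bolt wins 11–8.
Bolt vs Concept 3: Bolt preferred on 6+2+6 = 14 ballots; Bolt wins 14–5.
Bolt beats Model V, Concept 3 — 2 pairwise wins.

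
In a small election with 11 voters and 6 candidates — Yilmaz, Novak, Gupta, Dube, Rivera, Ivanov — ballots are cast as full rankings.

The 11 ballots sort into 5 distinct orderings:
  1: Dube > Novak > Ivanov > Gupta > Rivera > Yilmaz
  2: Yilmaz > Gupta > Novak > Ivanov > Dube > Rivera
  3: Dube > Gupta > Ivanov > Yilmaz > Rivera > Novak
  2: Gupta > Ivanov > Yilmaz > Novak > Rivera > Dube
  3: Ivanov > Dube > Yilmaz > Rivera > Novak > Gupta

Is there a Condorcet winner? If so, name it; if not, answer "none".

Head-to-head results (11 voters):
Yilmaz vs Novak: Yilmaz, 10–1.
Yilmaz vs Gupta: 5 to 6, Gupta.
Yilmaz vs Dube: Dube, 7–4.
Yilmaz–Rivera: Yilmaz 10–1.
Yilmaz vs Ivanov: Yilmaz is ranked higher on 2 ballots, Ivanov on 9. Ivanov wins 9–2.
Novak vs Gupta: 1+3 = 4 for Novak, 7 for Gupta — Gupta by 7–4.
Novak vs Dube: 4 to 7, Dube.
Novak vs Rivera: Novak preferred on 1+2+2 = 5 ballots; Rivera wins 6–5.
Novak vs Ivanov: 1+2 = 3 for Novak, 8 for Ivanov — Ivanov by 8–3.
Gupta–Dube: Dube 7–4.
Gupta vs Rivera: Gupta wins 8–3.
Gupta–Ivanov: Gupta 7–4.
Dube vs Rivera: Dube, 9–2.
Dube vs Ivanov: 1+3 = 4 for Dube, 7 for Ivanov — Ivanov by 7–4.
Rivera vs Ivanov: 0 to 11, Ivanov.
No candidate is unbeaten: Yilmaz loses to Gupta; Novak loses to Yilmaz; Gupta loses to Dube; Dube loses to Ivanov; Rivera loses to Yilmaz; Ivanov loses to Gupta. In particular Gupta > Ivanov > Dube > Gupta is a majority cycle — no Condorcet winner exists.

none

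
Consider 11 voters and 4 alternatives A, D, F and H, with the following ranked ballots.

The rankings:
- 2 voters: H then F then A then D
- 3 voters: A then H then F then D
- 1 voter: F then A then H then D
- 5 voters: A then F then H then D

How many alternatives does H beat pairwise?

1

H against each rival (11 voters):
H vs A: A wins 9–2.
H vs D: H wins 11–0.
H vs F: 5 to 6, F.
H beats D; loses to A, F — 1 pairwise win.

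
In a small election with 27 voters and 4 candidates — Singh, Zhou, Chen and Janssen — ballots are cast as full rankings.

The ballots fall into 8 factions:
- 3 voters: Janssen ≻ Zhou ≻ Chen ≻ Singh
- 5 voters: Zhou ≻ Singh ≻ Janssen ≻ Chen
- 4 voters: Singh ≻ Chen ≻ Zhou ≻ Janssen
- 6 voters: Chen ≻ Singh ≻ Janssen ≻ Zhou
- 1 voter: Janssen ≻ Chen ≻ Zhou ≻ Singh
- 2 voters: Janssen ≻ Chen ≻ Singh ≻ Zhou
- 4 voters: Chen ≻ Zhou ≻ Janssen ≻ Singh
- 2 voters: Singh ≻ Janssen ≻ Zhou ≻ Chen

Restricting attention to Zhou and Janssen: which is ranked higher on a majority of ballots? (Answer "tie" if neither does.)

Ballots ranking Zhou above Janssen: 5 + 4 + 4 = 13.
Ballots ranking Janssen above Zhou: 27 − 13 = 14.
Janssen wins the head-to-head 14–13.

Janssen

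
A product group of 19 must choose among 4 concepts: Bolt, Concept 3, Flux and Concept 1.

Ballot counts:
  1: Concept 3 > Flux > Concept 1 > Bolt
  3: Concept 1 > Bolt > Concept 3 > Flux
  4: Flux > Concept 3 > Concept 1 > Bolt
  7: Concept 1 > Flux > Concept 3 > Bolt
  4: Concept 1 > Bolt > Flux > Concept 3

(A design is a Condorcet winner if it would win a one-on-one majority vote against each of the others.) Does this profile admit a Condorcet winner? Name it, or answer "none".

Head-to-head results (19 engineers):
Bolt vs Concept 3: Bolt preferred on 3+4 = 7 ballots; Concept 3 wins 12–7.
Bolt vs Flux: 7 to 12, Flux.
Bolt vs Concept 1: Bolt is ranked higher on 0 ballots, Concept 1 on 19. Concept 1 wins 19–0.
Concept 3 vs Flux: 1+3 = 4 for Concept 3, 15 for Flux — Flux by 15–4.
Concept 3 vs Concept 1: Concept 3 is ranked higher on 1+4 = 5 ballots, Concept 1 on 14. Concept 1 wins 14–5.
Flux vs Concept 1: Flux preferred on 1+4 = 5 ballots; Concept 1 wins 14–5.
Concept 1 wins every pairwise contest, so Concept 1 is the Condorcet winner.

Concept 1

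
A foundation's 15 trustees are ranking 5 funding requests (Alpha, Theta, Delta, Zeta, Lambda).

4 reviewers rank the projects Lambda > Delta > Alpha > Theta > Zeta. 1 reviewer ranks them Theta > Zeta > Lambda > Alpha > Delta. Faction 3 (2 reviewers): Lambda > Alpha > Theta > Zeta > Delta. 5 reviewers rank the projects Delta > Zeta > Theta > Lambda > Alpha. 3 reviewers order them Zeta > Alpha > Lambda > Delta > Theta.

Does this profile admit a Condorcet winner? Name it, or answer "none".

Check each pair by majority over 15 ballots:
Alpha vs Theta: Alpha is ranked higher on 4+2+3 = 9 ballots, Theta on 6. Alpha wins 9–6.
Alpha vs Delta: 6 to 9, Delta.
Alpha vs Zeta: Alpha is ranked higher on 4+2 = 6 ballots, Zeta on 9. Zeta wins 9–6.
Alpha vs Lambda: Alpha preferred on 3 ballots; Lambda wins 12–3.
Theta vs Delta: 3 to 12, Delta.
Theta vs Zeta: 7 to 8, Zeta.
Theta vs Lambda: 6 to 9, Lambda.
Delta vs Zeta: Delta preferred on 4+5 = 9 ballots; Delta wins 9–6.
Delta vs Lambda: Delta is ranked higher on 5 ballots, Lambda on 10. Lambda wins 10–5.
Zeta vs Lambda: 1+5+3 = 9 for Zeta, 6 for Lambda — Zeta by 9–6.
Each project drops at least one matchup (Alpha loses to Delta; Theta loses to Alpha; Delta loses to Lambda; Zeta loses to Delta; Lambda loses to Zeta); the cycle Delta > Zeta > Lambda > Delta rules out a Condorcet winner.

none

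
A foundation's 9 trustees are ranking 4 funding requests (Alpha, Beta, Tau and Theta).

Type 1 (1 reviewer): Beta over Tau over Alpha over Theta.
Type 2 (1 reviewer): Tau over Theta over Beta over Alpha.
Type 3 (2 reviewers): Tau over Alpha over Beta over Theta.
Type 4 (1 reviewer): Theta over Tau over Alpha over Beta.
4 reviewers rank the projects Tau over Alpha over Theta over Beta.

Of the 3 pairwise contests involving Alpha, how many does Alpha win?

Alpha against each rival (9 reviewers):
Alpha vs Beta: 7 to 2, Alpha.
Alpha vs Tau: Alpha preferred on 0 ballots; Tau wins 9–0.
Alpha vs Theta: 7 to 2, Alpha.
Alpha beats Beta, Theta; loses to Tau — 2 pairwise wins.

2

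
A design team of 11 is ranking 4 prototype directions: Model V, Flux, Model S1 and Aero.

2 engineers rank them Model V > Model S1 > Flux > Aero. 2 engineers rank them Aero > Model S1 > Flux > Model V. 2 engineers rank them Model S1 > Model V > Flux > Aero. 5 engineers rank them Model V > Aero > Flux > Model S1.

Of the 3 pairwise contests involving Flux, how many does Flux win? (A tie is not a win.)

Flux against each rival (11 engineers):
Flux–Model V: Model V 9–2.
Flux–Model S1: Model S1 6–5.
Flux vs Aero: 4 to 7, Aero.
Flux beats no one; loses to Model V, Model S1, Aero — 0 pairwise wins.

0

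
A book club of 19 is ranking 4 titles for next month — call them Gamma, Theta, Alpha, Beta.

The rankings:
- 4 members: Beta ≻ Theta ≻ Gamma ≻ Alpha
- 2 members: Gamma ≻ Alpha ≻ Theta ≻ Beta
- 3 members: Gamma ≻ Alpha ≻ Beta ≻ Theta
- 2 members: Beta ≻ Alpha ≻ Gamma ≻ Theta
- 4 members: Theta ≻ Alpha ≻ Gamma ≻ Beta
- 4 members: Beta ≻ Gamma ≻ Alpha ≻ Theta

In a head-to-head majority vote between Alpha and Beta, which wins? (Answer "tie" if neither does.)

Ballots ranking Alpha above Beta: 2 + 3 + 4 = 9.
Ballots ranking Beta above Alpha: 19 − 9 = 10.
Beta wins the head-to-head 10–9.

Beta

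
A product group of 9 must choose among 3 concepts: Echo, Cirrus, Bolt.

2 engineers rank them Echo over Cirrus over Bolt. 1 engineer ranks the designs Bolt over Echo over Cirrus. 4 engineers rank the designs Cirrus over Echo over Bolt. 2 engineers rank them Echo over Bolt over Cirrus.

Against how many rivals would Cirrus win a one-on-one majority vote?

1

Cirrus against each rival (9 engineers):
Cirrus vs Echo: Cirrus is ranked higher on 4 ballots, Echo on 5. Echo wins 5–4.
Cirrus vs Bolt: 6 to 3, Cirrus.
Cirrus beats Bolt; loses to Echo — 1 pairwise win.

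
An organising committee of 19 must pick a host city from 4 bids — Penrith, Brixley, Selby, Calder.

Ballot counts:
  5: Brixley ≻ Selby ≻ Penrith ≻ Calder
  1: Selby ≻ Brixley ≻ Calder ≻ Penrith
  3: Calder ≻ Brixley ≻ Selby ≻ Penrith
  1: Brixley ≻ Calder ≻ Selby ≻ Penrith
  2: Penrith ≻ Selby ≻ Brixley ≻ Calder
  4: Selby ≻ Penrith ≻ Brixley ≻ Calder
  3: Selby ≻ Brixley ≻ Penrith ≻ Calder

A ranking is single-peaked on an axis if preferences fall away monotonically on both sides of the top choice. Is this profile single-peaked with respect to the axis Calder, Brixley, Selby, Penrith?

Axis positions: Calder=1, Brixley=2, Selby=3, Penrith=4.
Ballot type 1 (peak Brixley at position 2): ranking walks positions 2-3-4-1, expanding outward from the peak — single-peaked.
Ballot type 2 (peak Selby at position 3): ranking walks positions 3-2-1-4, expanding outward from the peak — single-peaked.
Ballot type 3 (peak Calder at position 1): ranking walks positions 1-2-3-4, expanding outward from the peak — single-peaked.
Ballot type 4 (peak Brixley at position 2): ranking walks positions 2-1-3-4, expanding outward from the peak — single-peaked.
Ballot type 5 (peak Penrith at position 4): ranking walks positions 4-3-2-1, expanding outward from the peak — single-peaked.
Ballot type 6 (peak Selby at position 3): ranking walks positions 3-4-2-1, expanding outward from the peak — single-peaked.
Ballot type 7 (peak Selby at position 3): ranking walks positions 3-2-4-1, expanding outward from the peak — single-peaked.
Every ranking is single-peaked on this axis.

yes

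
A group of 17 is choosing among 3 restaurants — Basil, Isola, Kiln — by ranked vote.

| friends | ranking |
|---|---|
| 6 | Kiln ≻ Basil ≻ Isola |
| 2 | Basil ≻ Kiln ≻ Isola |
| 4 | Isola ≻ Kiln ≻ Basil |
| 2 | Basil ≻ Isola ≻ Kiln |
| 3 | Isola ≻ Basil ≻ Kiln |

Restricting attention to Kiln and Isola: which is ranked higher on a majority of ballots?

Ballots ranking Kiln above Isola: 6 + 2 = 8.
Ballots ranking Isola above Kiln: 17 − 8 = 9.
Isola wins the head-to-head 9–8.

Isola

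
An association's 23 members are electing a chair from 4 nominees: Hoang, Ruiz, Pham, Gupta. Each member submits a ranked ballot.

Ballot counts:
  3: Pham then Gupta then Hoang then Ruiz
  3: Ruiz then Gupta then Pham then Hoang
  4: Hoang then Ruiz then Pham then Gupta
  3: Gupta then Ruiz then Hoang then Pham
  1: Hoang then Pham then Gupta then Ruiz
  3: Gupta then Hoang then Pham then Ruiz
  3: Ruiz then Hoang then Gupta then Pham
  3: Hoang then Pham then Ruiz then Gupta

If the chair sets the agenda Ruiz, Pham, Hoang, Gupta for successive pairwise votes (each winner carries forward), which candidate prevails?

Round 1: Ruiz vs Pham — 13–10, Ruiz advances.
Round 2: Ruiz vs Hoang — 9–14, Hoang advances.
Round 3: Hoang vs Gupta — 11–12, Gupta advances.
Gupta survives the agenda.

Gupta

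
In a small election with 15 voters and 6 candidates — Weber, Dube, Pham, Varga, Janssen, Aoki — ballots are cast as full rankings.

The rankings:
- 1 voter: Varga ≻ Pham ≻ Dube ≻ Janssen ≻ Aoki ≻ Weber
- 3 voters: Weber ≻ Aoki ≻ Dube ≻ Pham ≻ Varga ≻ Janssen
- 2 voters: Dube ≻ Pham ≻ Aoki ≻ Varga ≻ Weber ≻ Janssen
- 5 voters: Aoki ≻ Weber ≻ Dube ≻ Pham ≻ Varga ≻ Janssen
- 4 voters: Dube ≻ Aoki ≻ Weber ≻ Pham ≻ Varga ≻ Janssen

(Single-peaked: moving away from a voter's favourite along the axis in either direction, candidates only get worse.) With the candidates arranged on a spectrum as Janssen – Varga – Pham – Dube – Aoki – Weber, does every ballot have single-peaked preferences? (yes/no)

Axis positions: Janssen=1, Varga=2, Pham=3, Dube=4, Aoki=5, Weber=6.
Bloc 1 (peak Varga at position 2): ranking walks positions 2-3-4-1-5-6, expanding outward from the peak — single-peaked.
Bloc 2 (peak Weber at position 6): ranking walks positions 6-5-4-3-2-1, expanding outward from the peak — single-peaked.
Bloc 3 (peak Dube at position 4): ranking walks positions 4-3-5-2-6-1, expanding outward from the peak — single-peaked.
Bloc 4 (peak Aoki at position 5): ranking walks positions 5-6-4-3-2-1, expanding outward from the peak — single-peaked.
Bloc 5 (peak Dube at position 4): ranking walks positions 4-5-6-3-2-1, expanding outward from the peak — single-peaked.
Every ranking is single-peaked on this axis.

yes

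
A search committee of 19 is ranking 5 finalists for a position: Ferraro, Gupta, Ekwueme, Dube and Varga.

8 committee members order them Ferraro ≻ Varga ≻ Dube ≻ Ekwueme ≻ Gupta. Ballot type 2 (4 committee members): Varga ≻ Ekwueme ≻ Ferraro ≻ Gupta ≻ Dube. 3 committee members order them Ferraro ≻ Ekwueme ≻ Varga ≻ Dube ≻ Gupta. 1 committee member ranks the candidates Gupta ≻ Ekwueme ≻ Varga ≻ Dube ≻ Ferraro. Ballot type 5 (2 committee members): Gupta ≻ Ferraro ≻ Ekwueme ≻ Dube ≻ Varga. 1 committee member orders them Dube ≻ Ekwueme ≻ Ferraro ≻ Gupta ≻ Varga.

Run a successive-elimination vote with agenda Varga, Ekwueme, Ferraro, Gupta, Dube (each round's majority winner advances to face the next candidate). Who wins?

Round 1: Varga vs Ekwueme — 12–7, Varga advances.
Round 2: Varga vs Ferraro — 5–14, Ferraro advances.
Round 3: Ferraro vs Gupta — 16–3, Ferraro advances.
Round 4: Ferraro vs Dube — 17–2, Ferraro advances.
The agenda winner is Ferraro.

Ferraro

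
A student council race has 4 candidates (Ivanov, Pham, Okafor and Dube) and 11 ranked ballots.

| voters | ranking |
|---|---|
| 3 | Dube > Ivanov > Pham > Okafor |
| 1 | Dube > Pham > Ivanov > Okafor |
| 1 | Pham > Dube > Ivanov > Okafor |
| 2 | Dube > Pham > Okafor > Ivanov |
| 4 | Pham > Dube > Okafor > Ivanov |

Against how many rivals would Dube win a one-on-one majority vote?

Dube against each rival (11 voters):
Dube vs Ivanov: Dube is ranked higher on 3+1+1+2+4 = 11 ballots, Ivanov on 0. Dube wins 11–0.
Dube vs Pham: 6 to 5, Dube.
Dube–Okafor: Dube 11–0.
Dube beats Ivanov, Pham, Okafor — 3 pairwise wins.

3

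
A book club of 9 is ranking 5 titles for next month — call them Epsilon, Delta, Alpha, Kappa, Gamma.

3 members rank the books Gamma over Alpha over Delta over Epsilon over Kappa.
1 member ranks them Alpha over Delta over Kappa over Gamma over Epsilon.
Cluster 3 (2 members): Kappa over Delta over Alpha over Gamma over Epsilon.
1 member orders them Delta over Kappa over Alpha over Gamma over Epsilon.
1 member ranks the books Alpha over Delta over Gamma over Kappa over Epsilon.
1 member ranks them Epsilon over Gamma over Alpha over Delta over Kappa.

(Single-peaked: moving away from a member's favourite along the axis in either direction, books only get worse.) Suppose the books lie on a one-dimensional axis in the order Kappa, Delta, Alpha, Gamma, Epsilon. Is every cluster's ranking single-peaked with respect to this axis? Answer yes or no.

yes

Axis positions: Kappa=1, Delta=2, Alpha=3, Gamma=4, Epsilon=5.
Cluster 1 (peak Gamma at position 4): ranking walks positions 4-3-2-5-1, expanding outward from the peak — single-peaked.
Cluster 2 (peak Alpha at position 3): ranking walks positions 3-2-1-4-5, expanding outward from the peak — single-peaked.
Cluster 3 (peak Kappa at position 1): ranking walks positions 1-2-3-4-5, expanding outward from the peak — single-peaked.
Cluster 4 (peak Delta at position 2): ranking walks positions 2-1-3-4-5, expanding outward from the peak — single-peaked.
Cluster 5 (peak Alpha at position 3): ranking walks positions 3-2-4-1-5, expanding outward from the peak — single-peaked.
Cluster 6 (peak Epsilon at position 5): ranking walks positions 5-4-3-2-1, expanding outward from the peak — single-peaked.
Every ranking is single-peaked on this axis.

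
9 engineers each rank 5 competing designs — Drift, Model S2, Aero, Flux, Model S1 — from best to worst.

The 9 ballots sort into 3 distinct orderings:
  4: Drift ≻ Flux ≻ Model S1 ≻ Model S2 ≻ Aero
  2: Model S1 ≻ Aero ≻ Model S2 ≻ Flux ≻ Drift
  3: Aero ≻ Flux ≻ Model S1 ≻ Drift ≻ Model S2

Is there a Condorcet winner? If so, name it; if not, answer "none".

Check each pair by majority over 9 ballots:
Drift vs Model S2: Drift, 7–2.
Drift vs Aero: Aero, 5–4.
Drift vs Flux: Flux wins 5–4.
Drift vs Model S1: Model S1, 5–4.
Model S2 vs Aero: Aero, 5–4.
Model S2–Flux: Flux 7–2.
Model S2–Model S1: Model S1 9–0.
Aero vs Flux: Aero, 5–4.
Aero vs Model S1: Model S1, 6–3.
Flux vs Model S1: Flux, 7–2.
Every design loses at least once (Drift loses to Aero; Model S2 loses to Drift; Aero loses to Model S1; Flux loses to Aero; Model S1 loses to Flux). The majority relation contains the cycle Aero beats Flux beats Model S1 beats Aero, so there is no Condorcet winner.

none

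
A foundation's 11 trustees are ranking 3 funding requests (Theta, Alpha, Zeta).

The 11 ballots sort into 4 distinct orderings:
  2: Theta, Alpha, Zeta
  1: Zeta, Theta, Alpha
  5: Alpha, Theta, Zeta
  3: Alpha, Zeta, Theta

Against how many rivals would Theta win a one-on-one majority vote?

1

Theta against each rival (11 reviewers):
Theta–Alpha: Alpha 8–3.
Theta vs Zeta: 2+5 = 7 for Theta, 4 for Zeta — Theta by 7–4.
Theta beats Zeta; loses to Alpha — 1 pairwise win.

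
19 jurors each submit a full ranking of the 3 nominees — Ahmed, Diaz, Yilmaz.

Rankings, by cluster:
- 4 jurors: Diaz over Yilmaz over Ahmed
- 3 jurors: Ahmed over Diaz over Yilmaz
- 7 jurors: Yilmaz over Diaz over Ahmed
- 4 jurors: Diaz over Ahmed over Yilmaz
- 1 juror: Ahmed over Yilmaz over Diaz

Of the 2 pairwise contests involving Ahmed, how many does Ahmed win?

Ahmed against each rival (19 jurors):
Ahmed vs Diaz: 4 to 15, Diaz.
Ahmed vs Yilmaz: Yilmaz, 11–8.
Ahmed beats no one; loses to Diaz, Yilmaz — 0 pairwise wins.

0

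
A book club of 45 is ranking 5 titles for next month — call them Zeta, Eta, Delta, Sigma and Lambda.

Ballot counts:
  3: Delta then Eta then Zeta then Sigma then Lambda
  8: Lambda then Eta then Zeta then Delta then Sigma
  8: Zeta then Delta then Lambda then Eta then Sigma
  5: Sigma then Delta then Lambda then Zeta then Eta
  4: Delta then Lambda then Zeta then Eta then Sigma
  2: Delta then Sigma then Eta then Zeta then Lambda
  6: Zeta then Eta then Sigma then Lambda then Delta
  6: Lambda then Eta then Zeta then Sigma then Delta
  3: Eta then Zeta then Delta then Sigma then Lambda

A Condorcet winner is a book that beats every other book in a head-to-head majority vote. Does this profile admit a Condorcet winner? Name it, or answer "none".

none

Pairwise majorities:
Zeta vs Eta: 8+5+4+6 = 23 for Zeta, 22 for Eta — Zeta by 23–22.
Zeta vs Delta: 8+8+6+6+3 = 31 for Zeta, 14 for Delta — Zeta by 31–14.
Zeta vs Sigma: Zeta wins 38–7.
Zeta vs Lambda: 3+8+2+6+3 = 22 for Zeta, 23 for Lambda — Lambda by 23–22.
Eta vs Delta: 23 to 22, Eta.
Eta vs Sigma: 38 to 7, Eta.
Eta vs Lambda: Lambda, 31–14.
Delta–Sigma: Delta 28–17.
Delta vs Lambda: Delta wins 25–20.
Sigma vs Lambda: Sigma is ranked higher on 3+5+2+6+3 = 19 ballots, Lambda on 26. Lambda wins 26–19.
Every book loses at least once (Zeta loses to Lambda; Eta loses to Zeta; Delta loses to Zeta; Sigma loses to Zeta; Lambda loses to Delta). The majority relation contains the cycle Zeta > Delta > Lambda > Zeta, so there is no Condorcet winner.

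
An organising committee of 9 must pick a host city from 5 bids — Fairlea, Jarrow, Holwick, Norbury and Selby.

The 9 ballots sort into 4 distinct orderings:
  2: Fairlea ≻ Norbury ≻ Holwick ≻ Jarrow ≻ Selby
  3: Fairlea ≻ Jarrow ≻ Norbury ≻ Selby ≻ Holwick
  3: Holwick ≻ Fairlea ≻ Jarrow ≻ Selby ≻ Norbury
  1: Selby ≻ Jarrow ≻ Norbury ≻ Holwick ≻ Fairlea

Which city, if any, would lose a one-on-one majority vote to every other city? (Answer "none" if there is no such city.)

Pairwise majorities:
Fairlea vs Jarrow: Fairlea, 8–1.
Fairlea vs Holwick: 5 to 4, Fairlea.
Fairlea vs Norbury: Fairlea wins 8–1.
Fairlea–Selby: Fairlea 8–1.
Jarrow–Holwick: Holwick 5–4.
Jarrow vs Norbury: 3+3+1 = 7 for Jarrow, 2 for Norbury — Jarrow by 7–2.
Jarrow vs Selby: Jarrow preferred on 2+3+3 = 8 ballots; Jarrow wins 8–1.
Holwick vs Norbury: 3 for Holwick, 6 for Norbury — Norbury by 6–3.
Holwick–Selby: Holwick 5–4.
Norbury vs Selby: Norbury, 5–4.
Only Selby has no wins; Selby is the Condorcet loser.

Selby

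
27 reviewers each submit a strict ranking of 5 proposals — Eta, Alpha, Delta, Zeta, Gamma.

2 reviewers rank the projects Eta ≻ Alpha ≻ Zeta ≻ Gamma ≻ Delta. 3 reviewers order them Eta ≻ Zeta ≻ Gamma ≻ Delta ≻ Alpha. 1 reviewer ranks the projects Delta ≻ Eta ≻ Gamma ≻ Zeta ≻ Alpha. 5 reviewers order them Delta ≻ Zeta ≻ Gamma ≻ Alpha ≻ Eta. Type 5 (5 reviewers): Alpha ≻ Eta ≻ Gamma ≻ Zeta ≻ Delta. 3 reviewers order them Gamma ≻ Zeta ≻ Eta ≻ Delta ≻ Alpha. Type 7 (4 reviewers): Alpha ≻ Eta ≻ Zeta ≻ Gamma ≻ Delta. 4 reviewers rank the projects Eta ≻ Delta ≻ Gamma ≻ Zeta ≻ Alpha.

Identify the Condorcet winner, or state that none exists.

none

Pairwise majorities:
Eta–Alpha: Alpha 14–13.
Eta–Delta: Eta 21–6.
Eta–Zeta: Eta 19–8.
Eta vs Gamma: Eta wins 19–8.
Alpha vs Delta: Delta wins 16–11.
Alpha vs Zeta: Zeta, 16–11.
Alpha–Gamma: Gamma 16–11.
Delta vs Zeta: Zeta wins 17–10.
Delta vs Gamma: Gamma wins 17–10.
Zeta vs Gamma: Zeta wins 14–13.
Every project loses at least once (Eta loses to Alpha; Alpha loses to Delta; Delta loses to Eta; Zeta loses to Eta; Gamma loses to Eta). The majority relation contains the cycle Eta beats Delta beats Alpha beats Eta, so there is no Condorcet winner.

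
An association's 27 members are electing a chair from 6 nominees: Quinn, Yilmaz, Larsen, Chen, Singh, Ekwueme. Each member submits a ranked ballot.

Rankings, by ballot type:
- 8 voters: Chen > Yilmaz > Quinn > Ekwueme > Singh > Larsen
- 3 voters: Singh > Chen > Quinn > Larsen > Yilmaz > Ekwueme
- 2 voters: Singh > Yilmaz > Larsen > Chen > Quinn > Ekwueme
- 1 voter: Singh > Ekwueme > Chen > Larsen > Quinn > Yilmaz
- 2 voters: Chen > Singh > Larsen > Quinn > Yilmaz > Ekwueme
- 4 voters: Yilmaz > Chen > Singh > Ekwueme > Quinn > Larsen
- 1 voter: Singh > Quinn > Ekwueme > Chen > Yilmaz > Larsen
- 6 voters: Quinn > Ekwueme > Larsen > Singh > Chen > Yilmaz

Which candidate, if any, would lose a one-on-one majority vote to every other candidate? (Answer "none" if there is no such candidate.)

Head-to-head results (27 voters):
Quinn–Yilmaz: Yilmaz 14–13.
Quinn–Larsen: Quinn 22–5.
Quinn vs Chen: Quinn preferred on 1+6 = 7 ballots; Chen wins 20–7.
Quinn vs Singh: Quinn is ranked higher on 8+6 = 14 ballots, Singh on 13. Quinn wins 14–13.
Quinn–Ekwueme: Quinn 22–5.
Yilmaz vs Larsen: Yilmaz wins 15–12.
Yilmaz vs Chen: Yilmaz is ranked higher on 2+4 = 6 ballots, Chen on 21. Chen wins 21–6.
Yilmaz vs Singh: Singh wins 15–12.
Yilmaz vs Ekwueme: Yilmaz, 19–8.
Larsen vs Chen: Chen, 19–8.
Larsen–Singh: Singh 21–6.
Larsen vs Ekwueme: 7 to 20, Ekwueme.
Chen vs Singh: 14 to 13, Chen.
Chen vs Ekwueme: 19 to 8, Chen.
Singh vs Ekwueme: 13 to 14, Ekwueme.
Larsen loses to every other candidate — it is the Condorcet loser.

Larsen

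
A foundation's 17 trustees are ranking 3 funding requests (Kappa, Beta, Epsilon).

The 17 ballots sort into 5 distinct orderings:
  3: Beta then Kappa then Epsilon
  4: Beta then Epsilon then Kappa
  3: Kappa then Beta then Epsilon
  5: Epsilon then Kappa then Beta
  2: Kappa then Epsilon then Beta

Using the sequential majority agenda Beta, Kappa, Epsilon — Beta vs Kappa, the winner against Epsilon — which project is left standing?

Epsilon

Round 1: Beta vs Kappa — 7–10, Kappa advances.
Round 2: Kappa vs Epsilon — 8–9, Epsilon advances.
The agenda winner is Epsilon.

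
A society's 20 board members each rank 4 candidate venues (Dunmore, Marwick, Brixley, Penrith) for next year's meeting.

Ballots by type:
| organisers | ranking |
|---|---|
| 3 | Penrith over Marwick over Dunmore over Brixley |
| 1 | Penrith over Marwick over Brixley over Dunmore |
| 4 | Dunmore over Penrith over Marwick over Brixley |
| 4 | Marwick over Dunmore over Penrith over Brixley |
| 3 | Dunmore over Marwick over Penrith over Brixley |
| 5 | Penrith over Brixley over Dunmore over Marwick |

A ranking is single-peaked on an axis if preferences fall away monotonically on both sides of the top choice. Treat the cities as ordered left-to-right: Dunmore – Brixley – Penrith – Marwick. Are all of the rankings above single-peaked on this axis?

Axis positions: Dunmore=1, Brixley=2, Penrith=3, Marwick=4.
Type 1: ranking walks positions 3-4-1-2; Dunmore is ranked above Brixley even though Brixley lies between Dunmore and the peak Penrith on the axis — preferences dip and rise again. Not single-peaked.
Type 2 (peak Penrith at position 3): ranking walks positions 3-4-2-1, expanding outward from the peak — single-peaked.
Type 3: ranking walks positions 1-3-4-2; Penrith is ranked above Brixley even though Brixley lies between Penrith and the peak Dunmore on the axis — preferences dip and rise again. Not single-peaked.
Type 4: ranking walks positions 4-1-3-2; Dunmore is ranked above Penrith even though Penrith lies between Dunmore and the peak Marwick on the axis — preferences dip and rise again. Not single-peaked.
Type 5: ranking walks positions 1-4-3-2; Marwick is ranked above Brixley even though Brixley lies between Marwick and the peak Dunmore on the axis — preferences dip and rise again. Not single-peaked.
Type 6 (peak Penrith at position 3): ranking walks positions 3-2-1-4, expanding outward from the peak — single-peaked.
Type 1 violates single-peakedness, so the profile is not single-peaked on this axis.

no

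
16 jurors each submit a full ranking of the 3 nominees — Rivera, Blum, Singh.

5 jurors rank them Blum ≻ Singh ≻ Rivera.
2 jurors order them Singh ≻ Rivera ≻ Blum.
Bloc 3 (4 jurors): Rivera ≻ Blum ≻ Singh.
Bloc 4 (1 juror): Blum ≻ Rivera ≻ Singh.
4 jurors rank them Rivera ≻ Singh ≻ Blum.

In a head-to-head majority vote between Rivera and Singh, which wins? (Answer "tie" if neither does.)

Ballots ranking Rivera above Singh: 4 + 1 + 4 = 9.
Ballots ranking Singh above Rivera: 16 − 9 = 7.
Rivera wins the head-to-head 9–7.

Rivera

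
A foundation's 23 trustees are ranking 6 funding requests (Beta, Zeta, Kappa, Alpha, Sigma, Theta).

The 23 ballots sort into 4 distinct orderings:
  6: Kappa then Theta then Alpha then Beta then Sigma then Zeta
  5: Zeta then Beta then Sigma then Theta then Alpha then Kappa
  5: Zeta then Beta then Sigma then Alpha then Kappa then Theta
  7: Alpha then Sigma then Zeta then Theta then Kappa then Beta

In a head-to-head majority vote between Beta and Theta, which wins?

Theta

Ballots ranking Beta above Theta: 5 + 5 = 10.
Ballots ranking Theta above Beta: 23 − 10 = 13.
Theta wins the head-to-head 13–10.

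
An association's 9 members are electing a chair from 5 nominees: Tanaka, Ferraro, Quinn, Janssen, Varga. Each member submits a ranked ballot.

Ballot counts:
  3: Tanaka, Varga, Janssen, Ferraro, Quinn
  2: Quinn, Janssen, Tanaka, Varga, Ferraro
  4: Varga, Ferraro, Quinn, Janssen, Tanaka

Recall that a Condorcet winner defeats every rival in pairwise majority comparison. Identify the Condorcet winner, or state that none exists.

none

Head-to-head results (9 voters):
Tanaka vs Ferraro: Tanaka preferred on 3+2 = 5 ballots; Tanaka wins 5–4.
Tanaka vs Quinn: Tanaka is ranked higher on 3 ballots, Quinn on 6. Quinn wins 6–3.
Tanaka vs Janssen: 3 for Tanaka, 6 for Janssen — Janssen by 6–3.
Tanaka vs Varga: Tanaka wins 5–4.
Ferraro vs Quinn: 3+4 = 7 for Ferraro, 2 for Quinn — Ferraro by 7–2.
Ferraro vs Janssen: 4 for Ferraro, 5 for Janssen — Janssen by 5–4.
Ferraro vs Varga: Varga wins 9–0.
Quinn vs Janssen: 2+4 = 6 for Quinn, 3 for Janssen — Quinn by 6–3.
Quinn vs Varga: 2 to 7, Varga.
Janssen vs Varga: 2 to 7, Varga.
Every candidate loses at least once (Tanaka loses to Quinn; Ferraro loses to Tanaka; Quinn loses to Ferraro; Janssen loses to Quinn; Varga loses to Tanaka). The majority relation contains the cycle Tanaka beats Ferraro beats Quinn beats Tanaka, so there is no Condorcet winner.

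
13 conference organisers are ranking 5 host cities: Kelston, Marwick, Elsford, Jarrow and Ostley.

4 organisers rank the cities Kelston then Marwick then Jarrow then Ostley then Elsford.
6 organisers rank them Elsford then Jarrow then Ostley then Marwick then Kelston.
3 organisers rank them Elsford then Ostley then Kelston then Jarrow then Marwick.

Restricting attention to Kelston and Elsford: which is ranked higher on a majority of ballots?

Ballots ranking Kelston above Elsford: 4.
Ballots ranking Elsford above Kelston: 13 − 4 = 9.
Elsford wins the head-to-head 9–4.

Elsford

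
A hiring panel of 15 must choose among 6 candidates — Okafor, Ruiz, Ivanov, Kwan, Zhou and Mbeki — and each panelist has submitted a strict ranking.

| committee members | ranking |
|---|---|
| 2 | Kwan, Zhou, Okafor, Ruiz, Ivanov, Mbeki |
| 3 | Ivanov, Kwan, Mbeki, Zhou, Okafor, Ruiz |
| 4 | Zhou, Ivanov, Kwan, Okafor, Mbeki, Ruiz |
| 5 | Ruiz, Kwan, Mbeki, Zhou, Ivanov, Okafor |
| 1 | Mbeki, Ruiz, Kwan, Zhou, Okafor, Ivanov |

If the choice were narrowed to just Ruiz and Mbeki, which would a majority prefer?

Ballots ranking Ruiz above Mbeki: 2 + 5 = 7.
Ballots ranking Mbeki above Ruiz: 15 − 7 = 8.
Mbeki wins the head-to-head 8–7.

Mbeki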